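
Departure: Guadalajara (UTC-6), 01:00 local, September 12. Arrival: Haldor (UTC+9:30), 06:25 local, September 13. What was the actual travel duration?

Departure in UTC: 01:00 + 6:00 = 07:00 on Sep 12.
Arrival in UTC: 06:25 − 9:30 = 20:55 on Sep 12.
Elapsed = 20:55 − 07:00 = 13 hours 55 minutes.

13 hours 55 minutes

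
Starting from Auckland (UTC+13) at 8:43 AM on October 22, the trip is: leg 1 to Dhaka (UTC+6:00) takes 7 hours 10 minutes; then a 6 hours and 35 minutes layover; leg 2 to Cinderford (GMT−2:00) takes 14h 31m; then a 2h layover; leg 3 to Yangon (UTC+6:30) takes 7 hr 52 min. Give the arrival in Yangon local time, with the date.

Convert departure to UTC: 8:43 AM − 13:00 = 7:43 PM UTC on Oct 21.
Add 7 hours and 10 minutes leg 1 → 2:53 AM UTC (Oct 22).
Add 6 hours 35 minutes layover in Dhaka → 9:28 AM UTC.
Add 14 hours and 31 minutes leg 2 → 11:59 PM UTC.
Add 2 hours layover in Cinderford → 1:59 AM UTC (Oct 23).
Add 7 hours 52 minutes leg 3 → 9:51 AM UTC.
Yangon is UTC+6:30, so local arrival = 9:51 AM + 6:30 = 4:21 PM on Oct 23.

4:21 PM on Oct 23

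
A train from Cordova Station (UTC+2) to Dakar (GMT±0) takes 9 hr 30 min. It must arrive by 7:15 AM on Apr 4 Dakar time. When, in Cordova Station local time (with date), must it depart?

11:45 PM on April 3

Target arrival is already UTC: 7:15 AM on Apr 4.
Subtract 9 hours 30 minutes → departure 9:45 PM UTC on Apr 3.
Cordova Station is UTC+2:00: 9:45 PM + 2:00 = 11:45 PM on Apr 3.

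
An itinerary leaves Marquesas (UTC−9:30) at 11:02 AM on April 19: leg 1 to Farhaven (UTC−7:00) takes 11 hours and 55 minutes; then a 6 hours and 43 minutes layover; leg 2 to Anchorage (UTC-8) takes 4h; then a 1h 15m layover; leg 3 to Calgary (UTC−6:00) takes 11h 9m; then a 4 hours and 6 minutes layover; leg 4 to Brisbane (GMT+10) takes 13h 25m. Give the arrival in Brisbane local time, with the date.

Convert departure to UTC: 11:02 AM + 9:30 = 8:32 PM UTC on Apr 19.
Add 11 hours 55 minutes leg 1 → 8:27 AM UTC (Apr 20).
Add 6 hours 43 minutes layover in Farhaven → 3:10 PM UTC.
Add 4 hours leg 2 → 7:10 PM UTC.
Add 1 hour and 15 minutes layover in Anchorage → 8:25 PM UTC.
Add 11 hours and 9 minutes leg 3 → 7:34 AM UTC (Apr 21).
Add 4 hours and 6 minutes layover in Calgary → 11:40 AM UTC.
Add 13 hours 25 minutes leg 4 → 1:05 AM UTC (Apr 22).
Brisbane is UTC+10:00, so local arrival = 1:05 AM + 10:00 = 11:05 AM on Apr 22.

11:05 AM on Apr 22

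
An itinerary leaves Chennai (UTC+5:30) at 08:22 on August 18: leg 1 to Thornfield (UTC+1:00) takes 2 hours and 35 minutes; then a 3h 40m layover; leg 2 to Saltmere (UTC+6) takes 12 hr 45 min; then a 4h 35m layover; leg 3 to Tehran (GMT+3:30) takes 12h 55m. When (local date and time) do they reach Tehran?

Convert departure to UTC: 08:22 − 5:30 = 02:52 UTC on Aug 18.
Add 2 hours 35 minutes leg 1 → 05:27 UTC.
Add 3 hours 40 minutes layover in Thornfield → 09:07 UTC.
Add 12 hours and 45 minutes leg 2 → 21:52 UTC.
Add 4 hours and 35 minutes layover in Saltmere → 02:27 UTC (Aug 19).
Add 12 hours 55 minutes leg 3 → 15:22 UTC.
Tehran is UTC+3:30, so local arrival = 15:22 + 3:30 = 18:52 on Aug 19.

18:52 on August 19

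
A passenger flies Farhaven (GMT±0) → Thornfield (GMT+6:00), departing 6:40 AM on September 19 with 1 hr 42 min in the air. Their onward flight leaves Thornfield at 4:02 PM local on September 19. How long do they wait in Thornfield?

Farhaven is at UTC+0, so departure is already 6:40 AM UTC on Sep 19.
Add 1 hour 42 minutes flight time → 8:22 AM UTC.
Thornfield is UTC+6:00, so local arrival = 8:22 AM + 6:00 = 2:22 PM on Sep 19.
Layover = 4:02 PM − 2:22 PM = 1 hour 40 minutes.

1 hour 40 minutes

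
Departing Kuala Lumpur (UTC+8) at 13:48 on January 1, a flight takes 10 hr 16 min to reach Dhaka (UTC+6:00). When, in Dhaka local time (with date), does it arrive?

22:04 on January 1

Convert departure to UTC: 13:48 − 8:00 = 05:48 UTC on Jan 1.
Add 10 hours and 16 minutes travel time → 16:04 UTC.
Dhaka is UTC+6:00, so local arrival = 16:04 + 6:00 = 22:04 on Jan 1.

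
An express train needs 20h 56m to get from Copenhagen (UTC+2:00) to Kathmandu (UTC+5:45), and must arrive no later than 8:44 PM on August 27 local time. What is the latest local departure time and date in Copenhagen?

8:03 PM on August 26

Target arrival in UTC: 8:44 PM − 5:45 = 2:59 PM on Aug 27.
Subtract 20 hours 56 minutes → departure 6:03 PM UTC on Aug 26.
Copenhagen is UTC+2:00: 6:03 PM + 2:00 = 8:03 PM on Aug 26.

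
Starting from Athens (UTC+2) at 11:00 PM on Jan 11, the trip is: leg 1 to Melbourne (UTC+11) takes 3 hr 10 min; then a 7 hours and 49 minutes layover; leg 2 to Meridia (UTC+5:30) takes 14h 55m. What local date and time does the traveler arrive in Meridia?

Convert departure to UTC: 11:00 PM − 2:00 = 9:00 PM UTC on Jan 11.
Add 3 hours and 10 minutes leg 1 → 12:10 AM UTC (Jan 12).
Add 7 hours and 49 minutes layover in Melbourne → 7:59 AM UTC.
Add 14 hours and 55 minutes leg 2 → 10:54 PM UTC.
Meridia is UTC+5:30, so local arrival = 10:54 PM + 5:30 = 4:24 AM on Jan 13.

4:24 AM on Jan 13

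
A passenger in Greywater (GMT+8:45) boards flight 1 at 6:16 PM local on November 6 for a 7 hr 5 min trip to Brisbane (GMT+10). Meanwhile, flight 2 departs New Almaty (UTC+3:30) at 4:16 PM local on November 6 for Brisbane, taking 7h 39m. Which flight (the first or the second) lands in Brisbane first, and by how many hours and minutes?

Flight 1 in UTC: 6:16 PM − 8:45 = 9:31 AM on Nov 6.
+7 hours and 5 minutes → arrive 4:36 PM UTC on Nov 6.
Flight 2 in UTC: 4:16 PM − 3:30 = 12:46 PM on Nov 6.
+7 hours and 39 minutes → arrive 8:25 PM UTC on Nov 6.
Flight 1 lands earlier by 3 hours 49 minutes.

the first, by 3 hours 49 minutes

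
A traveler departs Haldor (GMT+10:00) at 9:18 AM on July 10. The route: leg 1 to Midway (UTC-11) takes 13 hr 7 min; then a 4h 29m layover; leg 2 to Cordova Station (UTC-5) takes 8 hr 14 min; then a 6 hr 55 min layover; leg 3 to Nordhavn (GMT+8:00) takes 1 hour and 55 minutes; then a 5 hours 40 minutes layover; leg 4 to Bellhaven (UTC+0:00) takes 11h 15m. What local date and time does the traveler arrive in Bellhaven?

Convert departure to UTC: 9:18 AM − 10:00 = 11:18 PM UTC on Jul 9.
Add 13 hours and 7 minutes leg 1 → 12:25 PM UTC (Jul 10).
Add 4 hours 29 minutes layover in Midway → 4:54 PM UTC.
Add 8 hours and 14 minutes leg 2 → 1:08 AM UTC (Jul 11).
Add 6 hours and 55 minutes layover in Cordova Station → 8:03 AM UTC.
Add 1 hour and 55 minutes leg 3 → 9:58 AM UTC.
Add 5 hours and 40 minutes layover in Nordhavn → 3:38 PM UTC.
Add 11 hours 15 minutes leg 4 → 2:53 AM UTC (Jul 12).
Bellhaven is UTC+0, so local arrival is the same: 2:53 AM on Jul 12.

2:53 AM on Jul 12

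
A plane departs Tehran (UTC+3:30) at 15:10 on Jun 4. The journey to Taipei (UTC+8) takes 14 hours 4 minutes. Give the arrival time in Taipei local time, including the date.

09:44 on June 5

Convert departure to UTC: 15:10 − 3:30 = 11:40 UTC on Jun 4.
Add 14 hours 4 minutes travel time → 01:44 UTC (Jun 5).
Taipei is UTC+8:00, so local arrival = 01:44 + 8:00 = 09:44 on Jun 5.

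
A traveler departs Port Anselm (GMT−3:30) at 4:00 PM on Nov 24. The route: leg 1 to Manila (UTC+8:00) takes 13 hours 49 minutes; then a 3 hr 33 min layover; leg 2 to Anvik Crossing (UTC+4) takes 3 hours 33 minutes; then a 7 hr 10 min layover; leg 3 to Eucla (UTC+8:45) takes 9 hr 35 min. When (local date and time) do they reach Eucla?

Convert departure to UTC: 4:00 PM + 3:30 = 7:30 PM UTC on Nov 24.
Add 13 hours and 49 minutes leg 1 → 9:19 AM UTC (Nov 25).
Add 3 hours and 33 minutes layover in Manila → 12:52 PM UTC.
Add 3 hours and 33 minutes leg 2 → 4:25 PM UTC.
Add 7 hours 10 minutes layover in Anvik Crossing → 11:35 PM UTC.
Add 9 hours 35 minutes leg 3 → 9:10 AM UTC (Nov 26).
Eucla is UTC+8:45, so local arrival = 9:10 AM + 8:45 = 5:55 PM on Nov 26.

5:55 PM on Nov 26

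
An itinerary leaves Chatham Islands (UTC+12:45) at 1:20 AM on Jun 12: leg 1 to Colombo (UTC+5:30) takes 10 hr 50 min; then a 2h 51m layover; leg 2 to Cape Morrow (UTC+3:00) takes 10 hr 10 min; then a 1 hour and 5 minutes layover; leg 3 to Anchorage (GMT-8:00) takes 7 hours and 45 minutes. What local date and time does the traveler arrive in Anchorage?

1:16 PM on June 12

Convert departure to UTC: 1:20 AM − 12:45 = 12:35 PM UTC on Jun 11.
Add 10 hours and 50 minutes leg 1 → 11:25 PM UTC.
Add 2 hours 51 minutes layover in Colombo → 2:16 AM UTC (Jun 12).
Add 10 hours 10 minutes leg 2 → 12:26 PM UTC.
Add 1 hour and 5 minutes layover in Cape Morrow → 1:31 PM UTC.
Add 7 hours and 45 minutes leg 3 → 9:16 PM UTC.
Anchorage is UTC−8:00, so local arrival = 9:16 PM − 8:00 = 1:16 PM on Jun 12.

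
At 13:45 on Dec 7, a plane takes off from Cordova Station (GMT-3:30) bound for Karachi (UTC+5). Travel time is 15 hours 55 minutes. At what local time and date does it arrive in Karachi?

Karachi is 8:30 ahead of Cordova Station.
After 15 hours 55 minutes it is 05:40 (Dec 8) in Cordova Station.
Shift by the zone difference: 05:40 + 8:30 = 14:10 on Dec 8 in Karachi.

14:10 on Dec 8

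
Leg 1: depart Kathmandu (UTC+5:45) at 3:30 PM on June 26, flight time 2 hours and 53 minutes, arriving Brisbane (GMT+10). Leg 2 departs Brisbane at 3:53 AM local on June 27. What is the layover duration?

Convert departure to UTC: 3:30 PM − 5:45 = 9:45 AM UTC on Jun 26.
Add 2 hours 53 minutes flight time → 12:38 PM UTC.
Brisbane is UTC+10:00, so local arrival = 12:38 PM + 10:00 = 10:38 PM on Jun 26.
Layover = 3:53 AM − 10:38 PM (+1 day) = 5 hours 15 minutes.

5 hours 15 minutes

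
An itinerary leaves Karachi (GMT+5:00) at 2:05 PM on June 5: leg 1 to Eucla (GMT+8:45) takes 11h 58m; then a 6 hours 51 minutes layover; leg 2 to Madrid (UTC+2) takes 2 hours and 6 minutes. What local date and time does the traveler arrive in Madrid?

Convert departure to UTC: 2:05 PM − 5:00 = 9:05 AM UTC on Jun 5.
Add 11 hours 58 minutes leg 1 → 9:03 PM UTC.
Add 6 hours and 51 minutes layover in Eucla → 3:54 AM UTC (Jun 6).
Add 2 hours and 6 minutes leg 2 → 6:00 AM UTC.
Madrid is UTC+2:00, so local arrival = 6:00 AM + 2:00 = 8:00 AM on Jun 6.

8:00 AM on June 6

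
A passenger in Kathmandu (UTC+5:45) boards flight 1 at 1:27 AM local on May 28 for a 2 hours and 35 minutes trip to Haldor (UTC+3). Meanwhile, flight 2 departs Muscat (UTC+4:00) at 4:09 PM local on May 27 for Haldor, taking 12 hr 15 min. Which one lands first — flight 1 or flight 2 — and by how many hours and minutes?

Flight 1 in UTC: 1:27 AM − 5:45 = 7:42 PM on May 27.
+2 hours and 35 minutes → arrive 10:17 PM UTC on May 27.
Flight 2 in UTC: 4:09 PM − 4:00 = 12:09 PM on May 27.
+12 hours 15 minutes → arrive 12:24 AM UTC on May 28.
Flight 1 lands earlier by 2 hours 7 minutes.

the first, by 2 hours 7 minutes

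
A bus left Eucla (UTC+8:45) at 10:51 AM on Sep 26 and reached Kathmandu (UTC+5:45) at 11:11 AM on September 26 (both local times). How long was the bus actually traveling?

3 hours 20 minutes

Departure in UTC: 10:51 AM − 8:45 = 2:06 AM on Sep 26.
Arrival in UTC: 11:11 AM − 5:45 = 5:26 AM on Sep 26.
Elapsed = 5:26 AM − 2:06 AM = 3 hours 20 minutes.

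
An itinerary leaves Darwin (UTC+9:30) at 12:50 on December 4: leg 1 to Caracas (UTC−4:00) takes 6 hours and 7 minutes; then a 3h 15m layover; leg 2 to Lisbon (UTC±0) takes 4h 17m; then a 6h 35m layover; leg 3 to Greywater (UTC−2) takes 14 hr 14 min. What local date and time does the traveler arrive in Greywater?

11:48 on December 5

Convert departure to UTC: 12:50 − 9:30 = 03:20 UTC on Dec 4.
Add 6 hours and 7 minutes leg 1 → 09:27 UTC.
Add 3 hours 15 minutes layover in Caracas → 12:42 UTC.
Add 4 hours 17 minutes leg 2 → 16:59 UTC.
Add 6 hours and 35 minutes layover in Lisbon → 23:34 UTC.
Add 14 hours 14 minutes leg 3 → 13:48 UTC (Dec 5).
Greywater is UTC−2:00, so local arrival = 13:48 − 2:00 = 11:48 on Dec 5.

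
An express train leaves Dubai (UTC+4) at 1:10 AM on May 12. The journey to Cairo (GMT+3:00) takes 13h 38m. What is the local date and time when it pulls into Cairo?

1:48 PM on May 12

Cairo is 1:00 behind Dubai.
After 13 hours and 38 minutes it is 2:48 PM in Dubai.
Shift by the zone difference: 2:48 PM − 1:00 = 1:48 PM on May 12 in Cairo.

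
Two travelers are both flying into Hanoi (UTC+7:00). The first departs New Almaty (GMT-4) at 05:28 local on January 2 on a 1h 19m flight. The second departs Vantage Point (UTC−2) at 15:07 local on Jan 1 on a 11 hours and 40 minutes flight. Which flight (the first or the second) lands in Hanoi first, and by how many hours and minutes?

the second, by 6 hours

Flight 1 in UTC: 05:28 + 4:00 = 09:28 on Jan 2.
+1 hour 19 minutes → arrive 10:47 UTC on Jan 2.
Flight 2 in UTC: 15:07 + 2:00 = 17:07 on Jan 1.
+11 hours and 40 minutes → arrive 04:47 UTC on Jan 2.
Flight 2 lands earlier by 6 hours.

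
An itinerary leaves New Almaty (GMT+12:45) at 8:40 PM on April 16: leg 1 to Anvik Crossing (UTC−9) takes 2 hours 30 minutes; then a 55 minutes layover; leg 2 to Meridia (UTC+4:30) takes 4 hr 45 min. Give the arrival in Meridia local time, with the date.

8:35 PM on April 16

Convert departure to UTC: 8:40 PM − 12:45 = 7:55 AM UTC on Apr 16.
Add 2 hours and 30 minutes leg 1 → 10:25 AM UTC.
Add 55 minutes layover in Anvik Crossing → 11:20 AM UTC.
Add 4 hours 45 minutes leg 2 → 4:05 PM UTC.
Meridia is UTC+4:30, so local arrival = 4:05 PM + 4:30 = 8:35 PM on Apr 16.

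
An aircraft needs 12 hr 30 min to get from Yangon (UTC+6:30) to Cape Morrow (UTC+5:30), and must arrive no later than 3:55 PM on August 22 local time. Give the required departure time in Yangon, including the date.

4:25 AM on Aug 22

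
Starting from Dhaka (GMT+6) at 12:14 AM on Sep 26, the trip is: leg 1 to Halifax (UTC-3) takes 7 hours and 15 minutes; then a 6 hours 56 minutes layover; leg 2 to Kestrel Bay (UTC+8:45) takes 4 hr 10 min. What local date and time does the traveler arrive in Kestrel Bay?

Convert departure to UTC: 12:14 AM − 6:00 = 6:14 PM UTC on Sep 25.
Add 7 hours and 15 minutes leg 1 → 1:29 AM UTC (Sep 26).
Add 6 hours and 56 minutes layover in Halifax → 8:25 AM UTC.
Add 4 hours 10 minutes leg 2 → 12:35 PM UTC.
Kestrel Bay is UTC+8:45, so local arrival = 12:35 PM + 8:45 = 9:20 PM on Sep 26.

9:20 PM on Sep 26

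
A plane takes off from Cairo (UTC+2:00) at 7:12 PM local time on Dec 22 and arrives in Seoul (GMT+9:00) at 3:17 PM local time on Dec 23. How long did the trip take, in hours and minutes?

13 hours 5 minutes

Departure in UTC: 7:12 PM − 2:00 = 5:12 PM on Dec 22.
Arrival in UTC: 3:17 PM − 9:00 = 6:17 AM on Dec 23.
Elapsed = 6:17 AM − 5:12 PM (+1 day) = 13 hours 5 minutes.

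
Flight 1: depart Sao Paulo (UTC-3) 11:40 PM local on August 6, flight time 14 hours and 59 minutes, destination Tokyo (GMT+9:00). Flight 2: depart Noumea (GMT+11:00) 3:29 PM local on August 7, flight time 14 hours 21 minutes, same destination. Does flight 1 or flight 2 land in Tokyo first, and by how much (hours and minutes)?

the first, by 1 hour 11 minutes

Flight 1 in UTC: 11:40 PM + 3:00 = 2:40 AM on Aug 7.
+14 hours 59 minutes → arrive 5:39 PM UTC on Aug 7.
Flight 2 in UTC: 3:29 PM − 11:00 = 4:29 AM on Aug 7.
+14 hours 21 minutes → arrive 6:50 PM UTC on Aug 7.
Flight 1 lands earlier by 1 hour 11 minutes.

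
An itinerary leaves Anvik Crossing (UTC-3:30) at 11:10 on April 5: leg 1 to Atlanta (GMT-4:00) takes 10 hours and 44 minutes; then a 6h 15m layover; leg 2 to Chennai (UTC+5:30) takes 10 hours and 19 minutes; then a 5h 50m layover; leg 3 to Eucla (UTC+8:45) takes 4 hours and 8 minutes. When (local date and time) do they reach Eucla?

Convert departure to UTC: 11:10 + 3:30 = 14:40 UTC on Apr 5.
Add 10 hours and 44 minutes leg 1 → 01:24 UTC (Apr 6).
Add 6 hours and 15 minutes layover in Atlanta → 07:39 UTC.
Add 10 hours and 19 minutes leg 2 → 17:58 UTC.
Add 5 hours and 50 minutes layover in Chennai → 23:48 UTC.
Add 4 hours 8 minutes leg 3 → 03:56 UTC (Apr 7).
Eucla is UTC+8:45, so local arrival = 03:56 + 8:45 = 12:41 on Apr 7.

12:41 on April 7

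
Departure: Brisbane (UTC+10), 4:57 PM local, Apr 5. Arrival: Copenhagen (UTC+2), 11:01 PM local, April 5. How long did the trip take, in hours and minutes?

Departure in UTC: 4:57 PM − 10:00 = 6:57 AM on Apr 5.
Arrival in UTC: 11:01 PM − 2:00 = 9:01 PM on Apr 5.
Elapsed = 9:01 PM − 6:57 AM = 14 hours 4 minutes.

14 hours 4 minutes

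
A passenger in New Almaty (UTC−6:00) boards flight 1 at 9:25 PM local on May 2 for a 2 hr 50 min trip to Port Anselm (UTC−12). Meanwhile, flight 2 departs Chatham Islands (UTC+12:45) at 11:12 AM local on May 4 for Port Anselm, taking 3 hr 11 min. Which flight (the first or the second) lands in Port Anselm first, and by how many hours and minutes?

Flight 1 in UTC: 9:25 PM + 6:00 = 3:25 AM on May 3.
+2 hours 50 minutes → arrive 6:15 AM UTC on May 3.
Flight 2 in UTC: 11:12 AM − 12:45 = 10:27 PM on May 3.
+3 hours 11 minutes → arrive 1:38 AM UTC on May 4.
Flight 1 lands earlier by 19 hours 23 minutes.

the first, by 19 hours 23 minutes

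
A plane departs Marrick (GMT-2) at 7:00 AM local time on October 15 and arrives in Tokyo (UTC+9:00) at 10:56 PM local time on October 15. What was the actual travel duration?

Departure in UTC: 7:00 AM + 2:00 = 9:00 AM on Oct 15.
Arrival in UTC: 10:56 PM − 9:00 = 1:56 PM on Oct 15.
Elapsed = 1:56 PM − 9:00 AM = 4 hours 56 minutes.

4 hours 56 minutes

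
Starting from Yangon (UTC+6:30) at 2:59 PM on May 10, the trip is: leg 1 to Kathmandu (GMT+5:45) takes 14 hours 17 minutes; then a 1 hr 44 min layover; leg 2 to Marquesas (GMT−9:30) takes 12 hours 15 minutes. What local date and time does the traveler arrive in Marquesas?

Convert departure to UTC: 2:59 PM − 6:30 = 8:29 AM UTC on May 10.
Add 14 hours 17 minutes leg 1 → 10:46 PM UTC.
Add 1 hour 44 minutes layover in Kathmandu → 12:30 AM UTC (May 11).
Add 12 hours 15 minutes leg 2 → 12:45 PM UTC.
Marquesas is UTC−9:30, so local arrival = 12:45 PM − 9:30 = 3:15 AM on May 11.

3:15 AM on May 11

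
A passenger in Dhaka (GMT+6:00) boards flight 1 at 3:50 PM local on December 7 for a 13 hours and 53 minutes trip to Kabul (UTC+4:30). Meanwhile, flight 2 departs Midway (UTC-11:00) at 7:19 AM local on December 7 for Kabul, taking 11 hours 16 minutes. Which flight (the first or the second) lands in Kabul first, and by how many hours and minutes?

the first, by 5 hours 52 minutes

Flight 1 in UTC: 3:50 PM − 6:00 = 9:50 AM on Dec 7.
+13 hours and 53 minutes → arrive 11:43 PM UTC on Dec 7.
Flight 2 in UTC: 7:19 AM + 11:00 = 6:19 PM on Dec 7.
+11 hours 16 minutes → arrive 5:35 AM UTC on Dec 8.
Flight 1 lands earlier by 5 hours 52 minutes.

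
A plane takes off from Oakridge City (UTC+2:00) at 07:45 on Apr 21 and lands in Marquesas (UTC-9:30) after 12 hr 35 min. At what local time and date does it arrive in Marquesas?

08:50 on April 21

Convert departure to UTC: 07:45 − 2:00 = 05:45 UTC on Apr 21.
Add 12 hours and 35 minutes travel time → 18:20 UTC.
Marquesas is UTC−9:30, so local arrival = 18:20 − 9:30 = 08:50 on Apr 21.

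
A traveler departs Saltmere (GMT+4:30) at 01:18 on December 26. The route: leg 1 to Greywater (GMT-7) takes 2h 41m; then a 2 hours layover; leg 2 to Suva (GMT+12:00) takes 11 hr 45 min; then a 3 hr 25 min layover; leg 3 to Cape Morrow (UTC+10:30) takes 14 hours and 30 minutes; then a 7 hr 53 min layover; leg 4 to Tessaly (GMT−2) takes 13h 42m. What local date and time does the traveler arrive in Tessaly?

02:44 on Dec 28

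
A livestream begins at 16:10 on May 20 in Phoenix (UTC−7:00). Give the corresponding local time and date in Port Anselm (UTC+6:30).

In UTC: 16:10 + 7:00 = 23:10 on May 20.
Port Anselm is UTC+6:30: 23:10 + 6:30 = 05:40 on May 21.

05:40 on May 21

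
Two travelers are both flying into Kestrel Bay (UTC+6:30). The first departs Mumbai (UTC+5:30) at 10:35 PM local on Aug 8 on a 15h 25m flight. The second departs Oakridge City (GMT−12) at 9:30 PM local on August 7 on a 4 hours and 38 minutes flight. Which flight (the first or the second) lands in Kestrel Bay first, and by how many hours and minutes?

the second, by 18 hours 22 minutes

Flight 1 in UTC: 10:35 PM − 5:30 = 5:05 PM on Aug 8.
+15 hours and 25 minutes → arrive 8:30 AM UTC on Aug 9.
Flight 2 in UTC: 9:30 PM + 12:00 = 9:30 AM on Aug 8.
+4 hours and 38 minutes → arrive 2:08 PM UTC on Aug 8.
Flight 2 lands earlier by 18 hours 22 minutes.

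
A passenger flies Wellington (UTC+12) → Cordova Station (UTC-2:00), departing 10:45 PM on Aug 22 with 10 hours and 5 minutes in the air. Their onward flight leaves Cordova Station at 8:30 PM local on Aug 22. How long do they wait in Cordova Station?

1 hour 40 minutes

Convert departure to UTC: 10:45 PM − 12:00 = 10:45 AM UTC on Aug 22.
Add 10 hours 5 minutes flight time → 8:50 PM UTC.
Cordova Station is UTC−2:00, so local arrival = 8:50 PM − 2:00 = 6:50 PM on Aug 22.
Layover = 8:30 PM − 6:50 PM = 1 hour 40 minutes.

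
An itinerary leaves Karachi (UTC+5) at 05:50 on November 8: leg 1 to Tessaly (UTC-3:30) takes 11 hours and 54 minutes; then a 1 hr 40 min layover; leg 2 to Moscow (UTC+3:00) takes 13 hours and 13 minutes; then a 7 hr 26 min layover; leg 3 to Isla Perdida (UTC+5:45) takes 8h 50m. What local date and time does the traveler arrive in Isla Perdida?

01:38 on November 10

Convert departure to UTC: 05:50 − 5:00 = 00:50 UTC on Nov 8.
Add 11 hours 54 minutes leg 1 → 12:44 UTC.
Add 1 hour 40 minutes layover in Tessaly → 14:24 UTC.
Add 13 hours 13 minutes leg 2 → 03:37 UTC (Nov 9).
Add 7 hours and 26 minutes layover in Moscow → 11:03 UTC.
Add 8 hours 50 minutes leg 3 → 19:53 UTC.
Isla Perdida is UTC+5:45, so local arrival = 19:53 + 5:45 = 01:38 on Nov 10.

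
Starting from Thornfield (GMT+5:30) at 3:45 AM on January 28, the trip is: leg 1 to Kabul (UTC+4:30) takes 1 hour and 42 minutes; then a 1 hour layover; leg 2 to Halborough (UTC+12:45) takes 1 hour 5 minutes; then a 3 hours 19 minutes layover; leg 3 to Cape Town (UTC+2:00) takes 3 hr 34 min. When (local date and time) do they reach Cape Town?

10:55 AM on January 28

Convert departure to UTC: 3:45 AM − 5:30 = 10:15 PM UTC on Jan 27.
Add 1 hour 42 minutes leg 1 → 11:57 PM UTC.
Add 1 hour layover in Kabul → 12:57 AM UTC (Jan 28).
Add 1 hour 5 minutes leg 2 → 2:02 AM UTC.
Add 3 hours and 19 minutes layover in Halborough → 5:21 AM UTC.
Add 3 hours and 34 minutes leg 3 → 8:55 AM UTC.
Cape Town is UTC+2:00, so local arrival = 8:55 AM + 2:00 = 10:55 AM on Jan 28.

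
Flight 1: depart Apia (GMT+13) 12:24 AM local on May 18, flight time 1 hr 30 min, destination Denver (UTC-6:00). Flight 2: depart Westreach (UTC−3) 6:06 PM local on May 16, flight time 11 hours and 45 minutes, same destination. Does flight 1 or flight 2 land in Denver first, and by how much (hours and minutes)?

Flight 1 in UTC: 12:24 AM − 13:00 = 11:24 AM on May 17.
+1 hour and 30 minutes → arrive 12:54 PM UTC on May 17.
Flight 2 in UTC: 6:06 PM + 3:00 = 9:06 PM on May 16.
+11 hours and 45 minutes → arrive 8:51 AM UTC on May 17.
Flight 2 lands earlier by 4 hours 3 minutes.

the second, by 4 hours 3 minutes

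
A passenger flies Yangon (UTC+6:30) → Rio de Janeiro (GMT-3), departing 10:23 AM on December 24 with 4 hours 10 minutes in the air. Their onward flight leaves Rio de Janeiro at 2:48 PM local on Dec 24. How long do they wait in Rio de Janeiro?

9 hours 45 minutes

Convert departure to UTC: 10:23 AM − 6:30 = 3:53 AM UTC on Dec 24.
Add 4 hours and 10 minutes flight time → 8:03 AM UTC.
Rio de Janeiro is UTC−3:00, so local arrival = 8:03 AM − 3:00 = 5:03 AM on Dec 24.
Layover = 2:48 PM − 5:03 AM = 9 hours 45 minutes.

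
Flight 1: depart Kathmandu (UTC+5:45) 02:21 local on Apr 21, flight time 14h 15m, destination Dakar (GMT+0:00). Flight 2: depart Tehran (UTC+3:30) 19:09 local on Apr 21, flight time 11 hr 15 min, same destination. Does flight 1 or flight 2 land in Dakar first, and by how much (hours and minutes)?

Flight 1 in UTC: 02:21 − 5:45 = 20:36 on Apr 20.
+14 hours and 15 minutes → arrive 10:51 UTC on Apr 21.
Flight 2 in UTC: 19:09 − 3:30 = 15:39 on Apr 21.
+11 hours and 15 minutes → arrive 02:54 UTC on Apr 22.
Flight 1 lands earlier by 16 hours 3 minutes.

the first, by 16 hours 3 minutes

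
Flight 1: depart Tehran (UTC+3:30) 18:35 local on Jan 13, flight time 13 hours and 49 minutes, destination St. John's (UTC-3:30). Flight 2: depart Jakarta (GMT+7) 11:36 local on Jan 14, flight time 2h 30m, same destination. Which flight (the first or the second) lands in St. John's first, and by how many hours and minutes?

Flight 1 in UTC: 18:35 − 3:30 = 15:05 on Jan 13.
+13 hours and 49 minutes → arrive 04:54 UTC on Jan 14.
Flight 2 in UTC: 11:36 − 7:00 = 04:36 on Jan 14.
+2 hours 30 minutes → arrive 07:06 UTC on Jan 14.
Flight 1 lands earlier by 2 hours 12 minutes.

the first, by 2 hours 12 minutes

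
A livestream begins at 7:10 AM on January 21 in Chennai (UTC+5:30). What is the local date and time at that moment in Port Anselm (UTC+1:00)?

In UTC: 7:10 AM − 5:30 = 1:40 AM on Jan 21.
Port Anselm is UTC+1:00: 1:40 AM + 1:00 = 2:40 AM on Jan 21.

2:40 AM on January 21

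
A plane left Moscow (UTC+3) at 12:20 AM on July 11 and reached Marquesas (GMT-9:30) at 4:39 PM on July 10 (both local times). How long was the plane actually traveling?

4 hours 49 minutes

Departure in UTC: 12:20 AM − 3:00 = 9:20 PM on Jul 10.
Arrival in UTC: 4:39 PM + 9:30 = 2:09 AM on Jul 11.
Elapsed = 2:09 AM − 9:20 PM (+1 day) = 4 hours 49 minutes.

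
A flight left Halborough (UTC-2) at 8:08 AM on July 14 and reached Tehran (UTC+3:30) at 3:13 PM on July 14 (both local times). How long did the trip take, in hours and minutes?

1 hour 35 minutes

Departure in UTC: 8:08 AM + 2:00 = 10:08 AM on Jul 14.
Arrival in UTC: 3:13 PM − 3:30 = 11:43 AM on Jul 14.
Elapsed = 11:43 AM − 10:08 AM = 1 hour 35 minutes.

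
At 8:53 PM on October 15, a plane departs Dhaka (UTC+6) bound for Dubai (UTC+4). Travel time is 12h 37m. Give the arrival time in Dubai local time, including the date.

Convert departure to UTC: 8:53 PM − 6:00 = 2:53 PM UTC on Oct 15.
Add 12 hours 37 minutes travel time → 3:30 AM UTC (Oct 16).
Dubai is UTC+4:00, so local arrival = 3:30 AM + 4:00 = 7:30 AM on Oct 16.

7:30 AM on October 16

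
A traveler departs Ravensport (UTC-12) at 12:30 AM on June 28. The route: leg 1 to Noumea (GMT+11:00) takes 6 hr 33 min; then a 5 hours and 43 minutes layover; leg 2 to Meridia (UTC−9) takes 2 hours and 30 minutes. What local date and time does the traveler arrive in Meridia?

Convert departure to UTC: 12:30 AM + 12:00 = 12:30 PM UTC on Jun 28.
Add 6 hours and 33 minutes leg 1 → 7:03 PM UTC.
Add 5 hours 43 minutes layover in Noumea → 12:46 AM UTC (Jun 29).
Add 2 hours and 30 minutes leg 2 → 3:16 AM UTC.
Meridia is UTC−9:00, so local arrival = 3:16 AM − 9:00 = 6:16 PM on Jun 28.

6:16 PM on June 28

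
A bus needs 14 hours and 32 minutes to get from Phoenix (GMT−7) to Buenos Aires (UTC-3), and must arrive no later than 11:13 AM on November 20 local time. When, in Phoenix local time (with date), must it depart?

4:41 PM on November 19

Target arrival in UTC: 11:13 AM + 3:00 = 2:13 PM on Nov 20.
Subtract 14 hours 32 minutes → departure 11:41 PM UTC on Nov 19.
Phoenix is UTC−7:00: 11:41 PM − 7:00 = 4:41 PM on Nov 19.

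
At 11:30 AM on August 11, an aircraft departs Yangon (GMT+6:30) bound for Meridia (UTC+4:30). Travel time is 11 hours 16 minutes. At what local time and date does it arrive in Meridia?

8:46 PM on Aug 11

Convert departure to UTC: 11:30 AM − 6:30 = 5:00 AM UTC on Aug 11.
Add 11 hours and 16 minutes travel time → 4:16 PM UTC.
Meridia is UTC+4:30, so local arrival = 4:16 PM + 4:30 = 8:46 PM on Aug 11.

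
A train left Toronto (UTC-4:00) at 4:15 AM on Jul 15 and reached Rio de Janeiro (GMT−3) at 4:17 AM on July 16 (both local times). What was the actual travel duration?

Departure in UTC: 4:15 AM + 4:00 = 8:15 AM on Jul 15.
Arrival in UTC: 4:17 AM + 3:00 = 7:17 AM on Jul 16.
Elapsed = 7:17 AM − 8:15 AM (+1 day) = 23 hours 2 minutes.

23 hours 2 minutes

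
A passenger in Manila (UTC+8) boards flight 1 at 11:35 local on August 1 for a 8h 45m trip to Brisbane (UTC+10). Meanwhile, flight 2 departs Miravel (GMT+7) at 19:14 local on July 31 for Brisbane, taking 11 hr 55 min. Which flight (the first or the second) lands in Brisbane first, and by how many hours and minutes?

Flight 1 in UTC: 11:35 − 8:00 = 03:35 on Aug 1.
+8 hours and 45 minutes → arrive 12:20 UTC on Aug 1.
Flight 2 in UTC: 19:14 − 7:00 = 12:14 on Jul 31.
+11 hours and 55 minutes → arrive 00:09 UTC on Aug 1.
Flight 2 lands earlier by 12 hours 11 minutes.

the second, by 12 hours 11 minutes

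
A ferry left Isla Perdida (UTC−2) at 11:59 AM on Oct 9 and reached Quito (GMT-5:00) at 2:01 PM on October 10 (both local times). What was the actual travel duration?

29 hours 2 minutes

Quito is 3:00 behind Isla Perdida.
Clock-face elapsed time (ignoring zones) is 26 hours 2 minutes.
Actual elapsed = 26 hours 2 minutes + 3:00 = 29 hours 2 minutes.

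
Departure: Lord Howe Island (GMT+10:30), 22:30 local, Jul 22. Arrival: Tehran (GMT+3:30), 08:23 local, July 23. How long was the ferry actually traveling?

16 hours 53 minutes

Tehran is 7:00 behind Lord Howe Island.
Clock-face elapsed time (ignoring zones) is 9 hours 53 minutes.
Actual elapsed = 9 hours 53 minutes + 7:00 = 16 hours 53 minutes.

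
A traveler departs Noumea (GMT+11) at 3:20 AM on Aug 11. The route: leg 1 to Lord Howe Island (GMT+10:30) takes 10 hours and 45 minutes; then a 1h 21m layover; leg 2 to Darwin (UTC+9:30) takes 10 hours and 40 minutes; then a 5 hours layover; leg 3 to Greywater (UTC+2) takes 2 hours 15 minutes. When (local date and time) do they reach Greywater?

Convert departure to UTC: 3:20 AM − 11:00 = 4:20 PM UTC on Aug 10.
Add 10 hours 45 minutes leg 1 → 3:05 AM UTC (Aug 11).
Add 1 hour and 21 minutes layover in Lord Howe Island → 4:26 AM UTC.
Add 10 hours and 40 minutes leg 2 → 3:06 PM UTC.
Add 5 hours layover in Darwin → 8:06 PM UTC.
Add 2 hours and 15 minutes leg 3 → 10:21 PM UTC.
Greywater is UTC+2:00, so local arrival = 10:21 PM + 2:00 = 12:21 AM on Aug 12.

12:21 AM on August 12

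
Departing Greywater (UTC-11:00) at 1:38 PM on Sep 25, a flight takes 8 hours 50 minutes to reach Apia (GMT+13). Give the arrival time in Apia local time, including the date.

Convert departure to UTC: 1:38 PM + 11:00 = 12:38 AM UTC on Sep 26.
Add 8 hours 50 minutes travel time → 9:28 AM UTC.
Apia is UTC+13:00, so local arrival = 9:28 AM + 13:00 = 10:28 PM on Sep 26.

10:28 PM on Sep 26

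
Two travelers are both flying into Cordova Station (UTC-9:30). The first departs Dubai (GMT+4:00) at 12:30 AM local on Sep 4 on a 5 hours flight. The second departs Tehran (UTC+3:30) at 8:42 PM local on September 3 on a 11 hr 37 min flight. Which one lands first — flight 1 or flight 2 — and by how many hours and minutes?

the first, by 3 hours 19 minutes

Flight 1 in UTC: 12:30 AM − 4:00 = 8:30 PM on Sep 3.
+5 hours → arrive 1:30 AM UTC on Sep 4.
Flight 2 in UTC: 8:42 PM − 3:30 = 5:12 PM on Sep 3.
+11 hours 37 minutes → arrive 4:49 AM UTC on Sep 4.
Flight 1 lands earlier by 3 hours 19 minutes.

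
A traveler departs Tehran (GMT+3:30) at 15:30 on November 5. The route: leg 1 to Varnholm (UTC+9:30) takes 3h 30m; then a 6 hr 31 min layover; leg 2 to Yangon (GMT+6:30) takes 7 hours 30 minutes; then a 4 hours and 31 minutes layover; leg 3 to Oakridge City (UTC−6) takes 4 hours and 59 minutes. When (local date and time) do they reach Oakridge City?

09:01 on November 6

Convert departure to UTC: 15:30 − 3:30 = 12:00 UTC on Nov 5.
Add 3 hours and 30 minutes leg 1 → 15:30 UTC.
Add 6 hours 31 minutes layover in Varnholm → 22:01 UTC.
Add 7 hours 30 minutes leg 2 → 05:31 UTC (Nov 6).
Add 4 hours and 31 minutes layover in Yangon → 10:02 UTC.
Add 4 hours 59 minutes leg 3 → 15:01 UTC.
Oakridge City is UTC−6:00, so local arrival = 15:01 − 6:00 = 09:01 on Nov 6.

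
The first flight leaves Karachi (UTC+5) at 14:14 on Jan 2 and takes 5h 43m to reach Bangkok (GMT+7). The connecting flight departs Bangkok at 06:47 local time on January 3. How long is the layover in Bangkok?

8 hours 50 minutes

Convert departure to UTC: 14:14 − 5:00 = 09:14 UTC on Jan 2.
Add 5 hours and 43 minutes flight time → 14:57 UTC.
Bangkok is UTC+7:00, so local arrival = 14:57 + 7:00 = 21:57 on Jan 2.
Layover = 06:47 − 21:57 (+1 day) = 8 hours 50 minutes.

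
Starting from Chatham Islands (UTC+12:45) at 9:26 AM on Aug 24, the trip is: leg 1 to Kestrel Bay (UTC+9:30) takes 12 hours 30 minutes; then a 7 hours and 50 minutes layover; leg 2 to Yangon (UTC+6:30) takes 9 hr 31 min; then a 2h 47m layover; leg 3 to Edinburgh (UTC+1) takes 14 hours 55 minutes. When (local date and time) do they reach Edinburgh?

9:14 PM on August 25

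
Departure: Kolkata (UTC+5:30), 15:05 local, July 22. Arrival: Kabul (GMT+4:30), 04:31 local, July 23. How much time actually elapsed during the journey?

Departure in UTC: 15:05 − 5:30 = 09:35 on Jul 22.
Arrival in UTC: 04:31 − 4:30 = 00:01 on Jul 23.
Elapsed = 00:01 − 09:35 (+1 day) = 14 hours 26 minutes.

14 hours 26 minutes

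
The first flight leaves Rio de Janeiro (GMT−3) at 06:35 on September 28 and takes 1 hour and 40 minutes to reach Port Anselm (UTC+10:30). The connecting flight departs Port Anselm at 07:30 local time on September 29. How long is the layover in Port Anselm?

9 hours 45 minutes

Convert departure to UTC: 06:35 + 3:00 = 09:35 UTC on Sep 28.
Add 1 hour 40 minutes flight time → 11:15 UTC.
Port Anselm is UTC+10:30, so local arrival = 11:15 + 10:30 = 21:45 on Sep 28.
Layover = 07:30 − 21:45 (+1 day) = 9 hours 45 minutes.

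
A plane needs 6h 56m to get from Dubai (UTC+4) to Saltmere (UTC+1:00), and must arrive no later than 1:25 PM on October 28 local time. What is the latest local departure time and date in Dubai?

9:29 AM on October 28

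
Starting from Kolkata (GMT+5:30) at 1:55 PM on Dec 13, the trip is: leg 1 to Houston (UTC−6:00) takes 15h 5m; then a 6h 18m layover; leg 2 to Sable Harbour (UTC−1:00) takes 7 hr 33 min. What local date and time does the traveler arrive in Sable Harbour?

Convert departure to UTC: 1:55 PM − 5:30 = 8:25 AM UTC on Dec 13.
Add 15 hours and 5 minutes leg 1 → 11:30 PM UTC.
Add 6 hours and 18 minutes layover in Houston → 5:48 AM UTC (Dec 14).
Add 7 hours and 33 minutes leg 2 → 1:21 PM UTC.
Sable Harbour is UTC−1:00, so local arrival = 1:21 PM − 1:00 = 12:21 PM on Dec 14.

12:21 PM on December 14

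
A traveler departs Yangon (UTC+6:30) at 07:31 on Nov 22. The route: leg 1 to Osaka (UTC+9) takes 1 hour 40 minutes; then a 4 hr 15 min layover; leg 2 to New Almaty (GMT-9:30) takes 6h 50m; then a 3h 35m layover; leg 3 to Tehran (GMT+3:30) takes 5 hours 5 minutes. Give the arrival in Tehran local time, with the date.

01:56 on November 23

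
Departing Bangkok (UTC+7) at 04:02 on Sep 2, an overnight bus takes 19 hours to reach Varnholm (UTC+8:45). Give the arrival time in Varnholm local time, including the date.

Convert departure to UTC: 04:02 − 7:00 = 21:02 UTC on Sep 1.
Add 19 hours travel time → 16:02 UTC (Sep 2).
Varnholm is UTC+8:45, so local arrival = 16:02 + 8:45 = 00:47 on Sep 3.

00:47 on Sep 3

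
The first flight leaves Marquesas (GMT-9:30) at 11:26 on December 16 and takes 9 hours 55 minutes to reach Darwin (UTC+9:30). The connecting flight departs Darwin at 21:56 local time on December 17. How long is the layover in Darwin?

5 hours 35 minutes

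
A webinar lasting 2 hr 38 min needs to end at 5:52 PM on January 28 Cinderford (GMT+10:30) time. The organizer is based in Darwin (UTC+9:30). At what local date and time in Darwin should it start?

2:14 PM on January 28

Target end time in UTC: 5:52 PM − 10:30 = 7:22 AM on Jan 28.
Subtract 2 hours and 38 minutes → start 4:44 AM UTC on Jan 28.
Darwin is UTC+9:30: 4:44 AM + 9:30 = 2:14 PM on Jan 28.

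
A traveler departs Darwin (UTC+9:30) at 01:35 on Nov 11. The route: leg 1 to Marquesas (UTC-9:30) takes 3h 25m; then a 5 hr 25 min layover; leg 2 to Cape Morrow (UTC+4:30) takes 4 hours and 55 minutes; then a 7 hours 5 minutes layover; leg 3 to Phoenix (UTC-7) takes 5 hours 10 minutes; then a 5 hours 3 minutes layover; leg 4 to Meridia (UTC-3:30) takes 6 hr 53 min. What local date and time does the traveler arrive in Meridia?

02:31 on Nov 12

Convert departure to UTC: 01:35 − 9:30 = 16:05 UTC on Nov 10.
Add 3 hours and 25 minutes leg 1 → 19:30 UTC.
Add 5 hours and 25 minutes layover in Marquesas → 00:55 UTC (Nov 11).
Add 4 hours 55 minutes leg 2 → 05:50 UTC.
Add 7 hours 5 minutes layover in Cape Morrow → 12:55 UTC.
Add 5 hours 10 minutes leg 3 → 18:05 UTC.
Add 5 hours and 3 minutes layover in Phoenix → 23:08 UTC.
Add 6 hours 53 minutes leg 4 → 06:01 UTC (Nov 12).
Meridia is UTC−3:30, so local arrival = 06:01 − 3:30 = 02:31 on Nov 12.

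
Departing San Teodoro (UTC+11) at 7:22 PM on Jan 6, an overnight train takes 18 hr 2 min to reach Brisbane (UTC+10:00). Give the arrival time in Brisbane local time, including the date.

12:24 PM on January 7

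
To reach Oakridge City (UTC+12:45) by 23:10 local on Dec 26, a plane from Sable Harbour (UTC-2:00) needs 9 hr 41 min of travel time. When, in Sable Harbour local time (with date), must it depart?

Target arrival in UTC: 23:10 − 12:45 = 10:25 on Dec 26.
Subtract 9 hours and 41 minutes → departure 00:44 UTC on Dec 26.
Sable Harbour is UTC−2:00: 00:44 − 2:00 = 22:44 on Dec 25.

22:44 on December 25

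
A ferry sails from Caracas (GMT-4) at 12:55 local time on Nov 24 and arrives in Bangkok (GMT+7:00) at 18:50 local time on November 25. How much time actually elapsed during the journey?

18 hours 55 minutes

Bangkok is 11:00 ahead of Caracas.
Clock-face elapsed time (ignoring zones) is 29 hours 55 minutes.
Actual elapsed = 29 hours 55 minutes − 11:00 = 18 hours 55 minutes.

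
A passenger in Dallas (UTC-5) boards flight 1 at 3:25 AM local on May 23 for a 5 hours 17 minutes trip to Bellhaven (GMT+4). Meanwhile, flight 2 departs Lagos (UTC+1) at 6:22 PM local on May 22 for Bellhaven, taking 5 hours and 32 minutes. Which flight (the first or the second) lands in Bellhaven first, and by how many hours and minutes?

Flight 1 in UTC: 3:25 AM + 5:00 = 8:25 AM on May 23.
+5 hours and 17 minutes → arrive 1:42 PM UTC on May 23.
Flight 2 in UTC: 6:22 PM − 1:00 = 5:22 PM on May 22.
+5 hours 32 minutes → arrive 10:54 PM UTC on May 22.
Flight 2 lands earlier by 14 hours 48 minutes.

the second, by 14 hours 48 minutes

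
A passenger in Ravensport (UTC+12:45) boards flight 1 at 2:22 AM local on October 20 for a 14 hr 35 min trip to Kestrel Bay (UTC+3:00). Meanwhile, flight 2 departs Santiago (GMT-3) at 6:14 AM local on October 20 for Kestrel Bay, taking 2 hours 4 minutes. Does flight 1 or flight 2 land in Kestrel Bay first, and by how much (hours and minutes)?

the first, by 7 hours 6 minutes

Flight 1 in UTC: 2:22 AM − 12:45 = 1:37 PM on Oct 19.
+14 hours 35 minutes → arrive 4:12 AM UTC on Oct 20.
Flight 2 in UTC: 6:14 AM + 3:00 = 9:14 AM on Oct 20.
+2 hours 4 minutes → arrive 11:18 AM UTC on Oct 20.
Flight 1 lands earlier by 7 hours 6 minutes.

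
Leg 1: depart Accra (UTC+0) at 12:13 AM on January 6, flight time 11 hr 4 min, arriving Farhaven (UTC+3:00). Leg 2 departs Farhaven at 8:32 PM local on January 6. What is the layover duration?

Accra is at UTC+0, so departure is already 12:13 AM UTC on Jan 6.
Add 11 hours and 4 minutes flight time → 11:17 AM UTC.
Farhaven is UTC+3:00, so local arrival = 11:17 AM + 3:00 = 2:17 PM on Jan 6.
Layover = 8:32 PM − 2:17 PM = 6 hours 15 minutes.

6 hours 15 minutes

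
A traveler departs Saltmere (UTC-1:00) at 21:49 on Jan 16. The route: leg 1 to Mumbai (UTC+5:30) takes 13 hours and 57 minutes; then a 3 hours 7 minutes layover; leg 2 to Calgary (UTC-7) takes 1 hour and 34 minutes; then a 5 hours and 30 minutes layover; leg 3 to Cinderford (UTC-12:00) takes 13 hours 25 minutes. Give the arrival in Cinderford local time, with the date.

Convert departure to UTC: 21:49 + 1:00 = 22:49 UTC on Jan 16.
Add 13 hours 57 minutes leg 1 → 12:46 UTC (Jan 17).
Add 3 hours 7 minutes layover in Mumbai → 15:53 UTC.
Add 1 hour and 34 minutes leg 2 → 17:27 UTC.
Add 5 hours and 30 minutes layover in Calgary → 22:57 UTC.
Add 13 hours and 25 minutes leg 3 → 12:22 UTC (Jan 18).
Cinderford is UTC−12:00, so local arrival = 12:22 − 12:00 = 00:22 on Jan 18.

00:22 on Jan 18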